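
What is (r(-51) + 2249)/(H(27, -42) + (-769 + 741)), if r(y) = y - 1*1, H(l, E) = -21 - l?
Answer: -2197/76 ≈ -28.908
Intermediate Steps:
r(y) = -1 + y (r(y) = y - 1 = -1 + y)
(r(-51) + 2249)/(H(27, -42) + (-769 + 741)) = ((-1 - 51) + 2249)/((-21 - 1*27) + (-769 + 741)) = (-52 + 2249)/((-21 - 27) - 28) = 2197/(-48 - 28) = 2197/(-76) = 2197*(-1/76) = -2197/76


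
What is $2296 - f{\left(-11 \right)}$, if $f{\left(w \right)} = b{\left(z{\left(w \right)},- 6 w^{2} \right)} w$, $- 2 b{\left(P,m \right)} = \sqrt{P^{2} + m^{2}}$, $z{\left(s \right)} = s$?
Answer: $2296 - \frac{121 \sqrt{4357}}{2} \approx -1697.5$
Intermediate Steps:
$b{\left(P,m \right)} = - \frac{\sqrt{P^{2} + m^{2}}}{2}$
$f{\left(w \right)} = - \frac{w \sqrt{w^{2} + 36 w^{4}}}{2}$ ($f{\left(w \right)} = - \frac{\sqrt{w^{2} + \left(- 6 w^{2}\right)^{2}}}{2} w = - \frac{\sqrt{w^{2} + 36 w^{4}}}{2} w = - \frac{w \sqrt{w^{2} + 36 w^{4}}}{2}$)
$2296 - f{\left(-11 \right)} = 2296 - \left(- \frac{1}{2}\right) \left(-11\right) \sqrt{\left(-11\right)^{2} + 36 \left(-11\right)^{4}} = 2296 - \left(- \frac{1}{2}\right) \left(-11\right) \sqrt{121 + 36 \cdot 14641} = 2296 - \left(- \frac{1}{2}\right) \left(-11\right) \sqrt{121 + 527076} = 2296 - \left(- \frac{1}{2}\right) \left(-11\right) \sqrt{527197} = 2296 - \left(- \frac{1}{2}\right) \left(-11\right) 11 \sqrt{4357} = 2296 - \frac{121 \sqrt{4357}}{2}$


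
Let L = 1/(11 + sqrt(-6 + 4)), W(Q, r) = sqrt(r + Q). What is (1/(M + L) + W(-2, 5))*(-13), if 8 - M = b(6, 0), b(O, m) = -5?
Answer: -10465/10537 - 13*sqrt(3) - 13*I*sqrt(2)/21074 ≈ -23.51 - 0.00087239*I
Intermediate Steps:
M = 13 (M = 8 - 1*(-5) = 8 + 5 = 13)
W(Q, r) = sqrt(Q + r)
L = 1/(11 + I*sqrt(2)) (L = 1/(11 + sqrt(-2)) = 1/(11 + I*sqrt(2)) ≈ 0.089431 - 0.011498*I)
(1/(M + L) + W(-2, 5))*(-13) = (1/(13 + (11/123 - I*sqrt(2)/123)) + sqrt(-2 + 5))*(-13) = (1/(1610/123 - I*sqrt(2)/123) + sqrt(3))*(-13) = (sqrt(3) + 1/(1610/123 - I*sqrt(2)/123))*(-13) = -13*sqrt(3) - 13/(1610/123 - I*sqrt(2)/123)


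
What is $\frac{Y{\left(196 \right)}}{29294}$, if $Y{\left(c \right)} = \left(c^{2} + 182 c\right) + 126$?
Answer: $\frac{37107}{14647} \approx 2.5334$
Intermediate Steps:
$Y{\left(c \right)} = 126 + c^{2} + 182 c$
$\frac{Y{\left(196 \right)}}{29294} = \frac{126 + 196^{2} + 182 \cdot 196}{29294} = \left(126 + 38416 + 35672\right) \frac{1}{29294} = 74214 \cdot \frac{1}{29294} = \frac{37107}{14647}$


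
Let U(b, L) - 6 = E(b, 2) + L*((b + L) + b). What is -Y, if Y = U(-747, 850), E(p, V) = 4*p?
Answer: 550382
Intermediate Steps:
U(b, L) = 6 + 4*b + L*(L + 2*b) (U(b, L) = 6 + (4*b + L*((b + L) + b)) = 6 + (4*b + L*((L + b) + b)) = 6 + (4*b + L*(L + 2*b)) = 6 + 4*b + L*(L + 2*b))
Y = -550382 (Y = 6 + 850**2 + 4*(-747) + 2*850*(-747) = 6 + 722500 - 2988 - 1269900 = -550382)
-Y = -1*(-550382) = 550382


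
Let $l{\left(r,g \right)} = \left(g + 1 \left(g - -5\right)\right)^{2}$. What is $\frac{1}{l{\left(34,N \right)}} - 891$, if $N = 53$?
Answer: $- \frac{10978010}{12321} \approx -891.0$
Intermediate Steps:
$l{\left(r,g \right)} = \left(5 + 2 g\right)^{2}$ ($l{\left(r,g \right)} = \left(g + 1 \left(g + 5\right)\right)^{2} = \left(g + 1 \left(5 + g\right)\right)^{2} = \left(g + \left(5 + g\right)\right)^{2} = \left(5 + 2 g\right)^{2}$)
$\frac{1}{l{\left(34,N \right)}} - 891 = \frac{1}{\left(5 + 2 \cdot 53\right)^{2}} - 891 = \frac{1}{\left(5 + 106\right)^{2}} - 891 = \frac{1}{111^{2}} - 891 = \frac{1}{12321} - 891 = - \frac{10978010}{12321}$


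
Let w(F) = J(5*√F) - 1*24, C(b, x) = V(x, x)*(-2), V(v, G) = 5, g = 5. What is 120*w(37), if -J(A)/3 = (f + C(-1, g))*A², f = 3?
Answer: 2328120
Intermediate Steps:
C(b, x) = -10 (C(b, x) = 5*(-2) = -10)
J(A) = 21*A² (J(A) = -3*(3 - 10)*A² = -(-21)*A² = 21*A²)
w(F) = -24 + 525*F (w(F) = 21*(5*√F)² - 1*24 = 21*(25*F) - 24 = 525*F - 24 = -24 + 525*F)
120*w(37) = 120*(-24 + 525*37) = 120*(-24 + 19425) = 120*19401 = 2328120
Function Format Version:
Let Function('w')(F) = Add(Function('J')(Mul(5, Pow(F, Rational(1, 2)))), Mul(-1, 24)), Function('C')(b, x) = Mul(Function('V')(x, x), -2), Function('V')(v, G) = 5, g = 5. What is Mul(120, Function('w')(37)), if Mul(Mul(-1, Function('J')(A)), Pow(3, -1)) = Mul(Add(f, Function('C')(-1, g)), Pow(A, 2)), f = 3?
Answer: 2328120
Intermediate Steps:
Function('C')(b, x) = -10 (Function('C')(b, x) = Mul(5, -2) = -10)
Function('J')(A) = Mul(21, Pow(A, 2)) (Function('J')(A) = Mul(-3, Mul(Add(3, -10), Pow(A, 2))) = Mul(-3, Mul(-7, Pow(A, 2))) = Mul(21, Pow(A, 2)))
Function('w')(F) = Add(-24, Mul(525, F)) (Function('w')(F) = Add(Mul(21, Pow(Mul(5, Pow(F, Rational(1, 2))), 2)), Mul(-1, 24)) = Add(Mul(21, Mul(25, F)), -24) = Add(Mul(525, F), -24) = Add(-24, Mul(525, F)))
Mul(120, Function('w')(37)) = Mul(120, Add(-24, Mul(525, 37))) = Mul(120, Add(-24, 19425)) = Mul(120, 19401) = 2328120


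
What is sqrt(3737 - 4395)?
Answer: I*sqrt(658) ≈ 25.652*I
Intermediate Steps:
sqrt(3737 - 4395) = sqrt(-658) = I*sqrt(658)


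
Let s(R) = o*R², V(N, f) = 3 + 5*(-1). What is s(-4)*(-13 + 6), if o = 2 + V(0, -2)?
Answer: 0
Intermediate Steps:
V(N, f) = -2 (V(N, f) = 3 - 5 = -2)
o = 0 (o = 2 - 2 = 0)
s(R) = 0 (s(R) = 0*R² = 0)
s(-4)*(-13 + 6) = 0*(-13 + 6) = 0*(-7) = 0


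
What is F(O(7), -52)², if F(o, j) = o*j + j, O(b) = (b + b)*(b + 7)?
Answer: 104939536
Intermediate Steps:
O(b) = 2*b*(7 + b) (O(b) = (2*b)*(7 + b) = 2*b*(7 + b))
F(o, j) = j + j*o (F(o, j) = j*o + j = j + j*o)
F(O(7), -52)² = (-52*(1 + 2*7*(7 + 7)))² = (-52*(1 + 2*7*14))² = (-52*(1 + 196))² = (-52*197)² = (-10244)² = 104939536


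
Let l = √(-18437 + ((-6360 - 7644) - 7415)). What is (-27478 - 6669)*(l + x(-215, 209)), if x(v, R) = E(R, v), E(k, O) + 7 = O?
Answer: 7580634 - 136588*I*√2491 ≈ 7.5806e+6 - 6.8171e+6*I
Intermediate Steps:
E(k, O) = -7 + O
x(v, R) = -7 + v
l = 4*I*√2491 (l = √(-18437 + (-14004 - 7415)) = √(-18437 - 21419) = √(-39856) = 4*I*√2491 ≈ 199.64*I)
(-27478 - 6669)*(l + x(-215, 209)) = (-27478 - 6669)*(4*I*√2491 + (-7 - 215)) = -34147*(4*I*√2491 - 222) = -34147*(-222 + 4*I*√2491) = 7580634 - 136588*I*√2491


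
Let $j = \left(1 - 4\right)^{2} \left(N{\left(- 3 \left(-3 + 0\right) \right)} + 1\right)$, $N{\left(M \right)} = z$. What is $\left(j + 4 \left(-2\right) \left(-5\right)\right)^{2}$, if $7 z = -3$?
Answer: $\frac{99856}{49} \approx 2037.9$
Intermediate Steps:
$z = - \frac{3}{7}$ ($z = \frac{1}{7} \left(-3\right) = - \frac{3}{7} \approx -0.42857$)
$N{\left(M \right)} = - \frac{3}{7}$
$j = \frac{36}{7}$ ($j = \left(1 - 4\right)^{2} \left(- \frac{3}{7} + 1\right) = \left(-3\right)^{2} \cdot \frac{4}{7} = 9 \cdot \frac{4}{7} = \frac{36}{7} \approx 5.1429$)
$\left(j + 4 \left(-2\right) \left(-5\right)\right)^{2} = \left(\frac{36}{7} + 4 \left(-2\right) \left(-5\right)\right)^{2} = \left(\frac{36}{7} - -40\right)^{2} = \left(\frac{36}{7} + 40\right)^{2} = \left(\frac{316}{7}\right)^{2} = \frac{99856}{49}$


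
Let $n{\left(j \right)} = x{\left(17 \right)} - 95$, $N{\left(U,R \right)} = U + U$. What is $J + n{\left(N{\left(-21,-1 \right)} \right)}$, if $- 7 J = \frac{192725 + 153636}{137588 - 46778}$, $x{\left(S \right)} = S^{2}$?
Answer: $\frac{122973619}{635670} \approx 193.46$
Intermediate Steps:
$N{\left(U,R \right)} = 2 U$
$J = - \frac{346361}{635670}$ ($J = - \frac{\left(192725 + 153636\right) \frac{1}{137588 - 46778}}{7} = - \frac{346361 \cdot \frac{1}{90810}}{7} = \left(- \frac{1}{7}\right) \frac{346361}{90810} = - \frac{346361}{635670} \approx -0.54488$)
$n{\left(j \right)} = 194$ ($n{\left(j \right)} = 17^{2} - 95 = 289 - 95 = 194$)
$J + n{\left(N{\left(-21,-1 \right)} \right)} = - \frac{346361}{635670} + 194 = \frac{122973619}{635670}$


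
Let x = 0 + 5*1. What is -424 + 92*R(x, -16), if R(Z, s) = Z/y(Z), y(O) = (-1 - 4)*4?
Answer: -447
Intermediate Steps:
x = 5 (x = 0 + 5 = 5)
y(O) = -20 (y(O) = -5*4 = -20)
R(Z, s) = -Z/20 (R(Z, s) = Z/(-20) = Z*(-1/20) = -Z/20)
-424 + 92*R(x, -16) = -424 + 92*(-1/20*5) = -424 + 92*(-¼) = -424 - 23 = -447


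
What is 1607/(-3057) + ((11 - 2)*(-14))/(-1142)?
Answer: -725006/1745547 ≈ -0.41535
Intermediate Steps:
1607/(-3057) + ((11 - 2)*(-14))/(-1142) = 1607*(-1/3057) + (9*(-14))*(-1/1142) = -1607/3057 - 126*(-1/1142) = -1607/3057 + 63/571 = -725006/1745547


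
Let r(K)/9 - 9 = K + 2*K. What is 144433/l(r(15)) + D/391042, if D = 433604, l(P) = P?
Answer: 28345050365/95023206 ≈ 298.30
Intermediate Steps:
r(K) = 81 + 27*K (r(K) = 81 + 9*(K + 2*K) = 81 + 9*(3*K) = 81 + 27*K)
144433/l(r(15)) + D/391042 = 144433/(81 + 27*15) + 433604/391042 = 144433/(81 + 405) + 433604*(1/391042) = 144433/486 + 216802/195521 = 28345050365/95023206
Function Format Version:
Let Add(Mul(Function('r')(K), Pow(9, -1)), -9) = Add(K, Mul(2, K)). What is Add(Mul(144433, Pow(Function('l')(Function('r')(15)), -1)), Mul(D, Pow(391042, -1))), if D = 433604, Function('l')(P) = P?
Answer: Rational(28345050365, 95023206) ≈ 298.30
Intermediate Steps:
Function('r')(K) = Add(81, Mul(27, K)) (Function('r')(K) = Add(81, Mul(9, Add(K, Mul(2, K)))) = Add(81, Mul(9, Mul(3, K))) = Add(81, Mul(27, K)))
Add(Mul(144433, Pow(Function('l')(Function('r')(15)), -1)), Mul(D, Pow(391042, -1))) = Add(Mul(144433, Pow(Add(81, Mul(27, 15)), -1)), Mul(433604, Pow(391042, -1))) = Add(Mul(144433, Pow(Add(81, 405), -1)), Mul(433604, Rational(1, 391042))) = Add(Mul(144433, Pow(486, -1)), Rational(216802, 195521)) = Add(Mul(144433, Rational(1, 486)), Rational(216802, 195521)) = Add(Rational(144433, 486), Rational(216802, 195521)) = Rational(28345050365, 95023206)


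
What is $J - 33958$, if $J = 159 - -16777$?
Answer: $-17022$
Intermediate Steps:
$J = 16936$ ($J = 159 + 16777 = 16936$)
$J - 33958 = 16936 - 33958 = -17022$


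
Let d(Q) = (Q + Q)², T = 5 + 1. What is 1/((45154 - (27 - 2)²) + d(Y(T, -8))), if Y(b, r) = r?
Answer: 1/44785 ≈ 2.2329e-5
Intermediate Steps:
T = 6
d(Q) = 4*Q² (d(Q) = (2*Q)² = 4*Q²)
1/((45154 - (27 - 2)²) + d(Y(T, -8))) = 1/((45154 - (27 - 2)²) + 4*(-8)²) = 1/((45154 - 1*25²) + 4*64) = 1/((45154 - 1*625) + 256) = 1/((45154 - 625) + 256) = 1/(44529 + 256) = 1/44785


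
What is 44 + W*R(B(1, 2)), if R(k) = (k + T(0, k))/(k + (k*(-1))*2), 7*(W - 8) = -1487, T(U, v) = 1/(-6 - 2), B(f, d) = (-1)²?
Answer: 1783/8 ≈ 222.88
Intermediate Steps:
B(f, d) = 1
T(U, v) = -⅛ (T(U, v) = 1/(-8) = -⅛)
W = -1431/7 (W = 8 + (⅐)*(-1487) = 8 - 1487/7 = -1431/7 ≈ -204.43)
R(k) = -(-⅛ + k)/k (R(k) = (k - ⅛)/(k + (k*(-1))*2) = (-⅛ + k)/(k - k*2) = (-⅛ + k)/(k - 2*k) = (-⅛ + k)/((-k)) = (-⅛ + k)*(-1/k) = -(-⅛ + k)/k)
44 + W*R(B(1, 2)) = 44 - 1431*(⅛ - 1*1)/(7*1) = 44 - 1431*(⅛ - 1)/7 = 44 - 1431*(-7)/(7*8) = 44 - 1431/7*(-7/8) = 44 + 1431/8 = 1783/8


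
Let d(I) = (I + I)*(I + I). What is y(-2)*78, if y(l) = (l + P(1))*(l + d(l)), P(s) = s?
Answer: -1092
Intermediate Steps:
d(I) = 4*I² (d(I) = (2*I)*(2*I) = 4*I²)
y(l) = (1 + l)*(l + 4*l²) (y(l) = (l + 1)*(l + 4*l²) = (1 + l)*(l + 4*l²))
y(-2)*78 = -2*(1 + 4*(-2)² + 5*(-2))*78 = -2*(1 + 4*4 - 10)*78 = -2*(1 + 16 - 10)*78 = -2*7*78 = -14*78 = -1092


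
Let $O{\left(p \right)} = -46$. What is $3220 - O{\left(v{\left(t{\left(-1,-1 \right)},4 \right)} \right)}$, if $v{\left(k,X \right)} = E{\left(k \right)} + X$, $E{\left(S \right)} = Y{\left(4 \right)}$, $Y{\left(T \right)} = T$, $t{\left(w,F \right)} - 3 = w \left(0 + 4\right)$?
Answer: $3266$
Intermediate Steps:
$t{\left(w,F \right)} = 3 + 4 w$ ($t{\left(w,F \right)} = 3 + w \left(0 + 4\right) = 3 + w 4 = 3 + 4 w$)
$E{\left(S \right)} = 4$
$v{\left(k,X \right)} = 4 + X$
$3220 - O{\left(v{\left(t{\left(-1,-1 \right)},4 \right)} \right)} = 3220 - -46 = 3220 + 46 = 3266$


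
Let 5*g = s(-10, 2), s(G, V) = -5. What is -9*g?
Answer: 9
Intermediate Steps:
g = -1 (g = (⅕)*(-5) = -1)
-9*g = -9*(-1) = 9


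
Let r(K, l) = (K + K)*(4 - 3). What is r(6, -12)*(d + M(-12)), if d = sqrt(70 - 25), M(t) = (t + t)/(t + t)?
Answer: 12 + 36*sqrt(5) ≈ 92.498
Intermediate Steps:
M(t) = 1 (M(t) = (2*t)/((2*t)) = (2*t)*(1/(2*t)) = 1)
d = 3*sqrt(5) (d = sqrt(45) = 3*sqrt(5) ≈ 6.7082)
r(K, l) = 2*K (r(K, l) = (2*K)*1 = 2*K)
r(6, -12)*(d + M(-12)) = (2*6)*(3*sqrt(5) + 1) = 12*(1 + 3*sqrt(5)) = 12 + 36*sqrt(5)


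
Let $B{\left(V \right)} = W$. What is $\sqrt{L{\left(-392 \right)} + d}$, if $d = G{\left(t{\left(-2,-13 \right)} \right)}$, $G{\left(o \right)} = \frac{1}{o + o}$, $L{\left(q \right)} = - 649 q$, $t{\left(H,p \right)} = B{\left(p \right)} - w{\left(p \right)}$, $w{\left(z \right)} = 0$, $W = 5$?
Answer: $\frac{\sqrt{25440810}}{10} \approx 504.39$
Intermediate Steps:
$B{\left(V \right)} = 5$
$t{\left(H,p \right)} = 5$ ($t{\left(H,p \right)} = 5 - 0 = 5 + 0 = 5$)
$G{\left(o \right)} = \frac{1}{2 o}$
$d = \frac{1}{10}$ ($d = \frac{1}{2 \cdot 5} = \frac{1}{2} \cdot \frac{1}{5} = \frac{1}{10} \approx 0.1$)
$\sqrt{L{\left(-392 \right)} + d} = \sqrt{\left(-649\right) \left(-392\right) + \frac{1}{10}} = \sqrt{254408 + \frac{1}{10}} = \sqrt{\frac{2544081}{10}} = \frac{\sqrt{25440810}}{10}$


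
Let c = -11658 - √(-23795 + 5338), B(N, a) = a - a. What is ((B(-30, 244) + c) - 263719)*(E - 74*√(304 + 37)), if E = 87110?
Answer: -2*(43555 - 37*√341)*(275377 + I*√18457) ≈ -2.3612e+10 - 1.1649e+7*I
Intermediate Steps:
B(N, a) = 0
c = -11658 - I*√18457 (c = -11658 - √(-18457) = -11658 - I*√18457 ≈ -11658.0 - 135.86*I)
((B(-30, 244) + c) - 263719)*(E - 74*√(304 + 37)) = ((0 + (-11658 - I*√18457)) - 263719)*(87110 - 74*√(304 + 37)) = ((-11658 - I*√18457) - 263719)*(87110 - 74*√341) = (-275377 - I*√18457)*(87110 - 74*√341)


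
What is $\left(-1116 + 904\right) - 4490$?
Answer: $-4702$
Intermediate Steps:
$\left(-1116 + 904\right) - 4490 = -212 - 4490 = -4702$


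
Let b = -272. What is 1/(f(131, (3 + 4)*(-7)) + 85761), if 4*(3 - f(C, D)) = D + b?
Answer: 4/343377 ≈ 1.1649e-5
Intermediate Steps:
f(C, D) = 71 - D/4 (f(C, D) = 3 - (D - 272)/4 = 3 - (-272 + D)/4 = 3 + (68 - D/4) = 71 - D/4)
1/(f(131, (3 + 4)*(-7)) + 85761) = 1/((71 - (3 + 4)*(-7)/4) + 85761) = 1/((71 - 7*(-7)/4) + 85761) = 1/((71 - 1/4*(-49)) + 85761) = 1/((71 + 49/4) + 85761) = 1/(333/4 + 85761) = 1/(343377/4) = 4/343377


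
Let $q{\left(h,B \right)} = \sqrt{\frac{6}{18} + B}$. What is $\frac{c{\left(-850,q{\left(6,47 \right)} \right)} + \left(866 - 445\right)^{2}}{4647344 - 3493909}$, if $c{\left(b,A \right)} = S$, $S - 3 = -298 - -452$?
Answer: $\frac{177398}{1153435} \approx 0.1538$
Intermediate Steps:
$q{\left(h,B \right)} = \sqrt{\frac{1}{3} + B}$ ($q{\left(h,B \right)} = \sqrt{6 \cdot \frac{1}{18} + B} = \sqrt{\frac{1}{3} + B}$)
$S = 157$ ($S = 3 - -154 = 3 + \left(-298 + 452\right) = 3 + 154 = 157$)
$c{\left(b,A \right)} = 157$
$\frac{c{\left(-850,q{\left(6,47 \right)} \right)} + \left(866 - 445\right)^{2}}{4647344 - 3493909} = \frac{157 + \left(866 - 445\right)^{2}}{4647344 - 3493909} = \frac{157 + 421^{2}}{1153435} = \left(157 + 177241\right) \frac{1}{1153435} = 177398 \cdot \frac{1}{1153435} = \frac{177398}{1153435}$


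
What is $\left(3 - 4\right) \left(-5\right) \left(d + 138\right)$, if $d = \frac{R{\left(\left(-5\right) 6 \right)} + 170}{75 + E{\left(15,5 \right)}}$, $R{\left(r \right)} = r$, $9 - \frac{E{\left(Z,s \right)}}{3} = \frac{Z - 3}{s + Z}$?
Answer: $\frac{349190}{501} \approx 696.99$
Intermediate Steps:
$E{\left(Z,s \right)} = 27 - \frac{3 \left(-3 + Z\right)}{Z + s}$ ($E{\left(Z,s \right)} = 27 - 3 \frac{Z - 3}{s + Z} = 27 - 3 \frac{-3 + Z}{Z + s} = 27 - \frac{3 \left(-3 + Z\right)}{Z + s}$)
$d = \frac{700}{501}$ ($d = \frac{\left(-5\right) 6 + 170}{75 + \frac{3 \left(3 + 8 \cdot 15 + 9 \cdot 5\right)}{15 + 5}} = \frac{-30 + 170}{75 + \frac{3 \left(3 + 120 + 45\right)}{20}} = \frac{140}{75 + 3 \cdot \frac{1}{20} \cdot 168} = \frac{140}{75 + \frac{126}{5}} = \frac{140}{\frac{501}{5}} = 140 \cdot \frac{5}{501} = \frac{700}{501} \approx 1.3972$)
$\left(3 - 4\right) \left(-5\right) \left(d + 138\right) = \left(3 - 4\right) \left(-5\right) \left(\frac{700}{501} + 138\right) = \left(-1\right) \left(-5\right) \frac{69838}{501} = 5 \cdot \frac{69838}{501} = \frac{349190}{501}$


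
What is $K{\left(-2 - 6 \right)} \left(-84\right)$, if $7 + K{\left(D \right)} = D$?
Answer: $1260$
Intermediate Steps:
$K{\left(D \right)} = -7 + D$
$K{\left(-2 - 6 \right)} \left(-84\right) = \left(-7 - 8\right) \left(-84\right) = \left(-15\right) \left(-84\right) = 1260$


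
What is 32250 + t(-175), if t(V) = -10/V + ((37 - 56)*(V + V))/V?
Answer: 1127422/35 ≈ 32212.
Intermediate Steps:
t(V) = -38 - 10/V (t(V) = -10/V + (-38*V)/V = -10/V - 38 = -38 - 10/V)
32250 + t(-175) = 32250 + (-38 - 10/(-175)) = 32250 + (-38 - 10*(-1/175)) = 32250 + (-38 + 2/35) = 32250 - 1328/35 = 1127422/35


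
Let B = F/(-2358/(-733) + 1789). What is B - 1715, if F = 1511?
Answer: -2251879362/1313695 ≈ -1714.2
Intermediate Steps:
B = 1107563/1313695 (B = 1511/(-2358/(-733) + 1789) = 1511/(-2358*(-1/733) + 1789) = 1511/(2358/733 + 1789) = 1511/(1313695/733) = 1511*(733/1313695) = 1107563/1313695 ≈ 0.84309)
B - 1715 = 1107563/1313695 - 1715 = -2251879362/1313695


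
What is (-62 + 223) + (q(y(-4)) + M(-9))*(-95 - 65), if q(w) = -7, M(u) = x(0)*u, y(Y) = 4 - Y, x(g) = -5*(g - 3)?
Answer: 22881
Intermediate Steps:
x(g) = 15 - 5*g (x(g) = -5*(-3 + g) = 15 - 5*g)
M(u) = 15*u (M(u) = (15 - 5*0)*u = (15 + 0)*u = 15*u)
(-62 + 223) + (q(y(-4)) + M(-9))*(-95 - 65) = (-62 + 223) + (-7 + 15*(-9))*(-95 - 65) = 161 + (-7 - 135)*(-160) = 161 - 142*(-160) = 161 + 22720 = 22881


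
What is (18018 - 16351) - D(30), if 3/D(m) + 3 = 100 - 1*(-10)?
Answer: 178366/107 ≈ 1667.0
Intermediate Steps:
D(m) = 3/107 (D(m) = 3/(-3 + (100 - 1*(-10))) = 3/(-3 + (100 + 10)) = 3/(-3 + 110) = 3/107)
(18018 - 16351) - D(30) = (18018 - 16351) - 1*3/107 = 1667 - 3/107 = 178366/107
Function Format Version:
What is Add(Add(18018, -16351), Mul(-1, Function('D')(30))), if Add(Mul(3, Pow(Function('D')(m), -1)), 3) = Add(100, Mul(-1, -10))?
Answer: Rational(178366, 107) ≈ 1667.0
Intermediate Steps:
Function('D')(m) = Rational(3, 107) (Function('D')(m) = Mul(3, Pow(Add(-3, Add(100, Mul(-1, -10))), -1)) = Mul(3, Pow(Add(-3, Add(100, 10)), -1)) = Mul(3, Pow(Add(-3, 110), -1)) = Mul(3, Pow(107, -1)) = Mul(3, Rational(1, 107)) = Rational(3, 107))
Add(Add(18018, -16351), Mul(-1, Function('D')(30))) = Add(Add(18018, -16351), Mul(-1, Rational(3, 107))) = Add(1667, Rational(-3, 107)) = Rational(178366, 107)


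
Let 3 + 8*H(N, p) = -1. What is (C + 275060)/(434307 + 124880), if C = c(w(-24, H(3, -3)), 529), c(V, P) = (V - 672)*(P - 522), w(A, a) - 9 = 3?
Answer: 270440/559187 ≈ 0.48363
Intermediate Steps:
H(N, p) = -½ (H(N, p) = -3/8 + (⅛)*(-1) = -3/8 - ⅛ = -½)
w(A, a) = 12 (w(A, a) = 9 + 3 = 12)
c(V, P) = (-672 + V)*(-522 + P)
C = -4620 (C = 350784 - 672*529 - 522*12 + 529*12 = 350784 - 355488 - 6264 + 6348 = -4620)
(C + 275060)/(434307 + 124880) = (-4620 + 275060)/(434307 + 124880) = 270440/559187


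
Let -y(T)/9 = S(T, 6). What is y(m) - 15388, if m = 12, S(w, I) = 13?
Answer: -15505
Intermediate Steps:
y(T) = -117 (y(T) = -9*13 = -117)
y(m) - 15388 = -117 - 15388 = -15505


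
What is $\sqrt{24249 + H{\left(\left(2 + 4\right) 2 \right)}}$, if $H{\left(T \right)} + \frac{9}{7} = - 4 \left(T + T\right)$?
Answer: $\frac{\sqrt{1183434}}{7} \approx 155.41$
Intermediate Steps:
$H{\left(T \right)} = - \frac{9}{7} - 8 T$ ($H{\left(T \right)} = - \frac{9}{7} - 4 \left(T + T\right) = - \frac{9}{7} - 4 \cdot 2 T = - \frac{9}{7} - 8 T$)
$\sqrt{24249 + H{\left(\left(2 + 4\right) 2 \right)}} = \sqrt{24249 - \left(\frac{9}{7} + 8 \left(2 + 4\right) 2\right)} = \sqrt{24249 - \left(\frac{9}{7} + 8 \cdot 6 \cdot 2\right)} = \sqrt{24249 - \frac{681}{7}} = \sqrt{\frac{169062}{7}} = \frac{\sqrt{1183434}}{7}$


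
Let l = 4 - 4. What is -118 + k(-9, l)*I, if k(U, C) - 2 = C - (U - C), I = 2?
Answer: -96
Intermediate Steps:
l = 0
k(U, C) = 2 - U + 2*C (k(U, C) = 2 + (C - (U - C)) = 2 + (C + (C - U)) = 2 + (-U + 2*C) = 2 - U + 2*C)
-118 + k(-9, l)*I = -118 + (2 - 1*(-9) + 2*0)*2 = -118 + (2 + 9 + 0)*2 = -118 + 11*2 = -118 + 22 = -96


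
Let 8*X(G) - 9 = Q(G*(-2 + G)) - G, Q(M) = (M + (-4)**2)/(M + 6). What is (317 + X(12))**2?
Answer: 25487164609/254016 ≈ 1.0034e+5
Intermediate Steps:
Q(M) = (16 + M)/(6 + M) (Q(M) = (M + 16)/(6 + M) = (16 + M)/(6 + M))
X(G) = 9/8 - G/8 + (16 + G*(-2 + G))/(8*(6 + G*(-2 + G))) (X(G) = 9/8 + ((16 + G*(-2 + G))/(6 + G*(-2 + G)) - G)/8 = 9/8 + (-G + (16 + G*(-2 + G))/(6 + G*(-2 + G)))/8 = 9/8 + (-G/8 + (16 + G*(-2 + G))/(8*(6 + G*(-2 + G)))) = 9/8 - G/8 + (16 + G*(-2 + G))/(8*(6 + G*(-2 + G))))
(317 + X(12))**2 = (317 + (70 - 1*12**3 - 26*12 + 12*12**2)/(8*(6 + 12**2 - 2*12)))**2 = (317 + (70 - 1*1728 - 312 + 12*144)/(8*(6 + 144 - 24)))**2 = (317 + (1/8)*(70 - 1728 - 312 + 1728)/126)**2 = (317 + (1/8)*(1/126)*(-242))**2 = (317 - 121/504)**2 = (159647/504)**2 = 25487164609/254016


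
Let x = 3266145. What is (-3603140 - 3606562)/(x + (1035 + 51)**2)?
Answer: -801078/493949 ≈ -1.6218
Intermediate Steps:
(-3603140 - 3606562)/(x + (1035 + 51)**2) = (-3603140 - 3606562)/(3266145 + (1035 + 51)**2) = -7209702/(3266145 + 1086**2) = -7209702/(3266145 + 1179396) = -7209702/4445541 = -7209702*1/4445541 = -801078/493949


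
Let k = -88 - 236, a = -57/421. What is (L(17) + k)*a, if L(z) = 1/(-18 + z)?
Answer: 18525/421 ≈ 44.002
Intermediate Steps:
a = -57/421 (a = -57*1/421 = -57/421 ≈ -0.13539)
k = -324
(L(17) + k)*a = (1/(-18 + 17) - 324)*(-57/421) = (1/(-1) - 324)*(-57/421) = (-1 - 324)*(-57/421) = -325*(-57/421) = 18525/421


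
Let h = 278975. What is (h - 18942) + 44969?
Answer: 305002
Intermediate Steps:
(h - 18942) + 44969 = (278975 - 18942) + 44969 = 260033 + 44969 = 305002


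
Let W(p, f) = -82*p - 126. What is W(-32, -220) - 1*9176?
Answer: -6678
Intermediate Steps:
W(p, f) = -126 - 82*p
W(-32, -220) - 1*9176 = (-126 - 82*(-32)) - 1*9176 = (-126 + 2624) - 9176 = 2498 - 9176 = -6678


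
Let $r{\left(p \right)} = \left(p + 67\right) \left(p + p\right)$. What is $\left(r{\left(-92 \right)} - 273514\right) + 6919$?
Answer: $-261995$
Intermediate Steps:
$r{\left(p \right)} = 2 p \left(67 + p\right)$ ($r{\left(p \right)} = \left(67 + p\right) 2 p = 2 p \left(67 + p\right)$)
$\left(r{\left(-92 \right)} - 273514\right) + 6919 = \left(2 \left(-92\right) \left(67 - 92\right) - 273514\right) + 6919 = \left(2 \left(-92\right) \left(-25\right) - 273514\right) + 6919 = \left(4600 - 273514\right) + 6919 = -268914 + 6919 = -261995$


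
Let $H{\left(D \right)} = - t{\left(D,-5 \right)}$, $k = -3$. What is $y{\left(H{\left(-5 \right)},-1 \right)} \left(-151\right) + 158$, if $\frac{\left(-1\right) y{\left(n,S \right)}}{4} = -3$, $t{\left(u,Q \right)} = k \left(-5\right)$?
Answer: $-1654$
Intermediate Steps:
$t{\left(u,Q \right)} = 15$ ($t{\left(u,Q \right)} = \left(-3\right) \left(-5\right) = 15$)
$H{\left(D \right)} = -15$ ($H{\left(D \right)} = \left(-1\right) 15 = -15$)
$y{\left(n,S \right)} = 12$ ($y{\left(n,S \right)} = \left(-4\right) \left(-3\right) = 12$)
$y{\left(H{\left(-5 \right)},-1 \right)} \left(-151\right) + 158 = 12 \left(-151\right) + 158 = -1812 + 158 = -1654$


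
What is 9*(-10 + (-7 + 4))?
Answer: -117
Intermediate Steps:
9*(-10 + (-7 + 4)) = 9*(-10 - 3) = 9*(-13) = -117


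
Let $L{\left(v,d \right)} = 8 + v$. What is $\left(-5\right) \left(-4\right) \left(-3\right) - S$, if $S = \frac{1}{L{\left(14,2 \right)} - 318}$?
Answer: $- \frac{17759}{296} \approx -59.997$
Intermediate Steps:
$S = - \frac{1}{296}$ ($S = \frac{1}{\left(8 + 14\right) - 318} = \frac{1}{22 - 318} = \frac{1}{-296} = - \frac{1}{296} \approx -0.0033784$)
$\left(-5\right) \left(-4\right) \left(-3\right) - S = \left(-5\right) \left(-4\right) \left(-3\right) - - \frac{1}{296} = 20 \left(-3\right) + \frac{1}{296} = -60 + \frac{1}{296} = - \frac{17759}{296}$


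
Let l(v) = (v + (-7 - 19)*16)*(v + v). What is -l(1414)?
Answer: -2822344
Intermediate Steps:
l(v) = 2*v*(-416 + v) (l(v) = (v - 26*16)*(2*v) = (v - 416)*(2*v) = (-416 + v)*(2*v) = 2*v*(-416 + v))
-l(1414) = -2*1414*(-416 + 1414) = -2*1414*998 = -1*2822344 = -2822344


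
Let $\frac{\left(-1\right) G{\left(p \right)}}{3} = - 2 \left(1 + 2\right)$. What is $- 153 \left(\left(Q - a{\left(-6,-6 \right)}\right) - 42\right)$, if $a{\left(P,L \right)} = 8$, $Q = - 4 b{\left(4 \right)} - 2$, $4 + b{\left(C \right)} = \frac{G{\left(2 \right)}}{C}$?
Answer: $8262$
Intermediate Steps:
$G{\left(p \right)} = 18$ ($G{\left(p \right)} = - 3 \left(- 2 \left(1 + 2\right)\right) = - 3 \left(\left(-2\right) 3\right) = \left(-3\right) \left(-6\right) = 18$)
$b{\left(C \right)} = -4 + \frac{18}{C}$
$Q = -4$ ($Q = - 4 \left(-4 + \frac{18}{4}\right) - 2 = - 4 \left(-4 + 18 \cdot \frac{1}{4}\right) - 2 = - 4 \left(-4 + \frac{9}{2}\right) - 2 = \left(-4\right) \frac{1}{2} - 2 = -2 - 2 = -4$)
$- 153 \left(\left(Q - a{\left(-6,-6 \right)}\right) - 42\right) = - 153 \left(\left(-4 - 8\right) - 42\right) = - 153 \left(-12 - 42\right) = \left(-153\right) \left(-54\right) = 8262$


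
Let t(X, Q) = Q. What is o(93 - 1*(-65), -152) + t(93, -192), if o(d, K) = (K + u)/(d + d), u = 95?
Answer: -60729/316 ≈ -192.18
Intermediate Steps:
o(d, K) = (95 + K)/(2*d) (o(d, K) = (K + 95)/(d + d) = (95 + K)/((2*d)) = (95 + K)*(1/(2*d)) = (95 + K)/(2*d))
o(93 - 1*(-65), -152) + t(93, -192) = (95 - 152)/(2*(93 - 1*(-65))) - 192 = (½)*(-57)/(93 + 65) - 192 = (½)*(-57)/158 - 192 = (½)*(1/158)*(-57) - 192 = -57/316 - 192 = -60729/316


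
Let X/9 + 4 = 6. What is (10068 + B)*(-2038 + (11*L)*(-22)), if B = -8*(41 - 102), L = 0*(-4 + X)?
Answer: -21513128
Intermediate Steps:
X = 18 (X = -36 + 9*6 = -36 + 54 = 18)
L = 0 (L = 0*(-4 + 18) = 0*14 = 0)
B = 488 (B = -8*(-61) = 488)
(10068 + B)*(-2038 + (11*L)*(-22)) = (10068 + 488)*(-2038 + (11*0)*(-22)) = 10556*(-2038 + 0*(-22)) = 10556*(-2038 + 0) = 10556*(-2038) = -21513128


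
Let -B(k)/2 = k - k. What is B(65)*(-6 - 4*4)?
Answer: 0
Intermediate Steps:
B(k) = 0 (B(k) = -2*(k - k) = -2*0 = 0)
B(65)*(-6 - 4*4) = 0*(-6 - 4*4) = 0*(-6 - 16) = 0*(-22) = 0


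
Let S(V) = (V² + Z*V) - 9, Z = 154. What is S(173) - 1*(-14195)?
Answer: 70757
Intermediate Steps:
S(V) = -9 + V² + 154*V (S(V) = (V² + 154*V) - 9 = -9 + V² + 154*V)
S(173) - 1*(-14195) = (-9 + 173² + 154*173) - 1*(-14195) = (-9 + 29929 + 26642) + 14195 = 56562 + 14195 = 70757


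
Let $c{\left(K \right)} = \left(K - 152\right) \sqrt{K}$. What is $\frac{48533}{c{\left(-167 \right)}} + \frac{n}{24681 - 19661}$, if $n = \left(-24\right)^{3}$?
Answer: $- \frac{3456}{1255} + \frac{48533 i \sqrt{167}}{53273} \approx -2.7538 + 11.773 i$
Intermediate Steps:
$n = -13824$
$c{\left(K \right)} = \sqrt{K} \left(-152 + K\right)$ ($c{\left(K \right)} = \left(-152 + K\right) \sqrt{K} = \sqrt{K} \left(-152 + K\right)$)
$\frac{48533}{c{\left(-167 \right)}} + \frac{n}{24681 - 19661} = \frac{48533}{\sqrt{-167} \left(-152 - 167\right)} - \frac{13824}{24681 - 19661} = \frac{48533}{i \sqrt{167} \left(-319\right)} - \frac{13824}{5020} = \frac{48533}{\left(-319\right) i \sqrt{167}} - \frac{3456}{1255} = 48533 \frac{i \sqrt{167}}{53273} - \frac{3456}{1255} = \frac{48533 i \sqrt{167}}{53273} - \frac{3456}{1255} = - \frac{3456}{1255} + \frac{48533 i \sqrt{167}}{53273}$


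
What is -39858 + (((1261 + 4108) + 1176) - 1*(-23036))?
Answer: -10277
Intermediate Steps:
-39858 + (((1261 + 4108) + 1176) - 1*(-23036)) = -39858 + ((5369 + 1176) + 23036) = -39858 + (6545 + 23036) = -39858 + 29581 = -10277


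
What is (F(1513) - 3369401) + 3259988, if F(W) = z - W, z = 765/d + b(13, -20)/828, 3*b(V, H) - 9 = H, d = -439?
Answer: -120964045865/1090476 ≈ -1.1093e+5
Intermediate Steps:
b(V, H) = 3 + H/3
z = -1905089/1090476 (z = 765/(-439) + (3 + (⅓)*(-20))/828 = 765*(-1/439) + (3 - 20/3)*(1/828) = -765/439 - 11/3*1/828 = -765/439 - 11/2484 = -1905089/1090476 ≈ -1.7470)
F(W) = -1905089/1090476 - W
(F(1513) - 3369401) + 3259988 = ((-1905089/1090476 - 1*1513) - 3369401) + 3259988 = ((-1905089/1090476 - 1513) - 3369401) + 3259988 = (-1651795277/1090476 - 3369401) + 3259988 = -3675902720153/1090476 + 3259988 = -120964045865/1090476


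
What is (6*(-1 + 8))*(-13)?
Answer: -546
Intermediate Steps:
(6*(-1 + 8))*(-13) = (6*7)*(-13) = 42*(-13) = -546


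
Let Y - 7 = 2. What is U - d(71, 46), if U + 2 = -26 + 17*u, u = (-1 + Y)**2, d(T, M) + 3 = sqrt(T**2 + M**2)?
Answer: 1063 - sqrt(7157) ≈ 978.40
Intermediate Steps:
Y = 9 (Y = 7 + 2 = 9)
d(T, M) = -3 + sqrt(M**2 + T**2) (d(T, M) = -3 + sqrt(T**2 + M**2) = -3 + sqrt(M**2 + T**2))
u = 64 (u = (-1 + 9)**2 = 8**2 = 64)
U = 1060 (U = -2 + (-26 + 17*64) = -2 + (-26 + 1088) = -2 + 1062 = 1060)
U - d(71, 46) = 1060 - (-3 + sqrt(46**2 + 71**2)) = 1060 - (-3 + sqrt(2116 + 5041)) = 1060 - (-3 + sqrt(7157)) = 1060 + (3 - sqrt(7157)) = 1063 - sqrt(7157)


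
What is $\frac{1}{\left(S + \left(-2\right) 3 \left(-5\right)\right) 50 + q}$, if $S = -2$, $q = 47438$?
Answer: $\frac{1}{48838} \approx 2.0476 \cdot 10^{-5}$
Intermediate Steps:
$\frac{1}{\left(S + \left(-2\right) 3 \left(-5\right)\right) 50 + q} = \frac{1}{\left(-2 + \left(-2\right) 3 \left(-5\right)\right) 50 + 47438} = \frac{1}{\left(-2 - -30\right) 50 + 47438} = \frac{1}{\left(-2 + 30\right) 50 + 47438} = \frac{1}{28 \cdot 50 + 47438} = \frac{1}{1400 + 47438} = \frac{1}{48838}$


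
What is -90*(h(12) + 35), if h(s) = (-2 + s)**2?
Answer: -12150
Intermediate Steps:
-90*(h(12) + 35) = -90*((-2 + 12)**2 + 35) = -90*(10**2 + 35) = -90*(100 + 35) = -90*135 = -12150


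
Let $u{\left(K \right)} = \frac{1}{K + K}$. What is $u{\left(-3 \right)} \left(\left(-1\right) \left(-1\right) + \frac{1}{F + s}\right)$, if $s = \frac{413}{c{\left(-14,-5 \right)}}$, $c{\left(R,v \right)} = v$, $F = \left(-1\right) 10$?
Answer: $- \frac{229}{1389} \approx -0.16487$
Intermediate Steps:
$F = -10$
$u{\left(K \right)} = \frac{1}{2 K}$
$s = - \frac{413}{5}$ ($s = \frac{413}{-5} = 413 \left(- \frac{1}{5}\right) = - \frac{413}{5} \approx -82.6$)
$u{\left(-3 \right)} \left(\left(-1\right) \left(-1\right) + \frac{1}{F + s}\right) = \frac{1}{2 \left(-3\right)} \left(\left(-1\right) \left(-1\right) + \frac{1}{-10 - \frac{413}{5}}\right) = \frac{1}{2} \left(- \frac{1}{3}\right) \left(1 + \frac{1}{- \frac{463}{5}}\right) = - \frac{1 - \frac{5}{463}}{6} = \left(- \frac{1}{6}\right) \frac{458}{463} = - \frac{229}{1389}$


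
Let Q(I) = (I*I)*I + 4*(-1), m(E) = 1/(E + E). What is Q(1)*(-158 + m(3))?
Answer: 947/2 ≈ 473.50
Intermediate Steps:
m(E) = 1/(2*E)
Q(I) = -4 + I**3 (Q(I) = I**2*I - 4 = I**3 - 4 = -4 + I**3)
Q(1)*(-158 + m(3)) = (-4 + 1**3)*(-158 + (1/2)/3) = (-4 + 1)*(-158 + (1/2)*(1/3)) = -3*(-158 + 1/6) = -3*(-947/6) = 947/2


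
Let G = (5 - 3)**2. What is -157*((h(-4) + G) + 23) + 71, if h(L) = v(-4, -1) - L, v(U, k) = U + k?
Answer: -4011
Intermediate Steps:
h(L) = -5 - L (h(L) = (-4 - 1) - L = -5 - L)
G = 4 (G = 2**2 = 4)
-157*((h(-4) + G) + 23) + 71 = -157*(((-5 - 1*(-4)) + 4) + 23) + 71 = -157*(((-5 + 4) + 4) + 23) + 71 = -157*((-1 + 4) + 23) + 71 = -157*(3 + 23) + 71 = -157*26 + 71 = -4082 + 71 = -4011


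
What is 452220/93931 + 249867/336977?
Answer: 175857996117/31652586587 ≈ 5.5559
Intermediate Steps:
452220/93931 + 249867/336977 = 175857996117/31652586587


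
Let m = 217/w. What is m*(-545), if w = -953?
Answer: 118265/953 ≈ 124.10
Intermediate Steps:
m = -217/953 (m = 217/(-953) = 217*(-1/953) = -217/953 ≈ -0.22770)
m*(-545) = -217/953*(-545) = 118265/953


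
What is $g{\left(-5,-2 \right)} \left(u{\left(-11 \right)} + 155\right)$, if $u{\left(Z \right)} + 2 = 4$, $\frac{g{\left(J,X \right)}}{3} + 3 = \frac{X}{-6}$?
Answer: $-1256$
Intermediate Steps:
$g{\left(J,X \right)} = -9 - \frac{X}{2}$ ($g{\left(J,X \right)} = -9 + 3 \frac{X}{-6} = -9 + 3 X \left(- \frac{1}{6}\right) = -9 + 3 \left(- \frac{X}{6}\right) = -9 - \frac{X}{2}$)
$u{\left(Z \right)} = 2$ ($u{\left(Z \right)} = -2 + 4 = 2$)
$g{\left(-5,-2 \right)} \left(u{\left(-11 \right)} + 155\right) = \left(-9 - -1\right) \left(2 + 155\right) = \left(-9 + 1\right) 157 = \left(-8\right) 157 = -1256$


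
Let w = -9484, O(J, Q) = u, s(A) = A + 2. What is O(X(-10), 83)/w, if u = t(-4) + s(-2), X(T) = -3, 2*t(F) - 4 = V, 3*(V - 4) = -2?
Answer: -11/28452 ≈ -0.00038662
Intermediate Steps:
V = 10/3 (V = 4 + (⅓)*(-2) = 4 - ⅔ = 10/3 ≈ 3.3333)
t(F) = 11/3 (t(F) = 2 + (½)*(10/3) = 2 + 5/3 = 11/3)
s(A) = 2 + A
u = 11/3 (u = 11/3 + (2 - 2) = 11/3 + 0 = 11/3 ≈ 3.6667)
O(J, Q) = 11/3
O(X(-10), 83)/w = (11/3)/(-9484) = (11/3)*(-1/9484) = -11/28452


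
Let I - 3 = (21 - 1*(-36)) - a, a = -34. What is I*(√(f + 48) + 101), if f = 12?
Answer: 9494 + 188*√15 ≈ 10222.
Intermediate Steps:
I = 94 (I = 3 + ((21 - 1*(-36)) - 1*(-34)) = 3 + ((21 + 36) + 34) = 3 + (57 + 34) = 3 + 91 = 94)
I*(√(f + 48) + 101) = 94*(√(12 + 48) + 101) = 94*(√60 + 101) = 94*(2*√15 + 101) = 94*(101 + 2*√15) = 9494 + 188*√15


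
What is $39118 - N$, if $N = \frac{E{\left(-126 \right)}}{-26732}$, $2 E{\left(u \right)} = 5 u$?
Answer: $\frac{1045702061}{26732} \approx 39118.0$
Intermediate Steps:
$E{\left(u \right)} = \frac{5 u}{2}$
$N = \frac{315}{26732}$ ($N = \frac{\frac{5}{2} \left(-126\right)}{-26732} = \left(-315\right) \left(- \frac{1}{26732}\right) = \frac{315}{26732} \approx 0.011784$)
$39118 - N = 39118 - \frac{315}{26732} = \frac{1045702061}{26732}$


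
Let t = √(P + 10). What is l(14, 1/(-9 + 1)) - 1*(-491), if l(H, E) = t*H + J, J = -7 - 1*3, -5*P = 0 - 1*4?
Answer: 481 + 42*√30/5 ≈ 527.01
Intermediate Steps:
P = ⅘ (P = -(0 - 1*4)/5 = -(0 - 4)/5 = -⅕*(-4) = ⅘ ≈ 0.80000)
J = -10 (J = -7 - 3 = -10)
t = 3*√30/5 (t = √(⅘ + 10) = √(54/5) = 3*√30/5 ≈ 3.2863)
l(H, E) = -10 + 3*H*√30/5 (l(H, E) = (3*√30/5)*H - 10 = 3*H*√30/5 - 10 = -10 + 3*H*√30/5)
l(14, 1/(-9 + 1)) - 1*(-491) = (-10 + (⅗)*14*√30) - 1*(-491) = (-10 + 42*√30/5) + 491 = 481 + 42*√30/5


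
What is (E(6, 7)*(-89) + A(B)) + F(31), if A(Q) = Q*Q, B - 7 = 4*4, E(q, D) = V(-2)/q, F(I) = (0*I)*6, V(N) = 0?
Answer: 529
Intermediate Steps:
F(I) = 0 (F(I) = 0*6 = 0)
E(q, D) = 0 (E(q, D) = 0/q = 0)
B = 23 (B = 7 + 4*4 = 7 + 16 = 23)
A(Q) = Q**2
(E(6, 7)*(-89) + A(B)) + F(31) = (0*(-89) + 23**2) + 0 = (0 + 529) + 0 = 529 + 0 = 529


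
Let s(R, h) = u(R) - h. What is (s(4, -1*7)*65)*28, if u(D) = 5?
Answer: 21840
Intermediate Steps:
s(R, h) = 5 - h
(s(4, -1*7)*65)*28 = ((5 - (-1)*7)*65)*28 = ((5 - 1*(-7))*65)*28 = ((5 + 7)*65)*28 = (12*65)*28 = 780*28 = 21840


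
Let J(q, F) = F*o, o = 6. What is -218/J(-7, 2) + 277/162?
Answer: -1333/81 ≈ -16.457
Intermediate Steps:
J(q, F) = 6*F (J(q, F) = F*6 = 6*F)
-218/J(-7, 2) + 277/162 = -218/(6*2) + 277/162 = -218/12 + 277*(1/162) = -218*1/12 + 277/162 = -109/6 + 277/162 = -1333/81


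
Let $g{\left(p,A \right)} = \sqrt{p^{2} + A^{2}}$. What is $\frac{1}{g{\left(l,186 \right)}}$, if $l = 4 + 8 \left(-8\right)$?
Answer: $\frac{\sqrt{1061}}{6366} \approx 0.0051167$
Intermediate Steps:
$l = -60$ ($l = 4 - 64 = -60$)
$g{\left(p,A \right)} = \sqrt{A^{2} + p^{2}}$
$\frac{1}{g{\left(l,186 \right)}} = \frac{1}{\sqrt{186^{2} + \left(-60\right)^{2}}} = \frac{1}{\sqrt{34596 + 3600}} = \frac{1}{\sqrt{38196}} = \frac{1}{6 \sqrt{1061}} = \frac{\sqrt{1061}}{6366}$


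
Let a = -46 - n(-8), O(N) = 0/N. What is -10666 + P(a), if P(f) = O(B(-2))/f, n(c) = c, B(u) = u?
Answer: -10666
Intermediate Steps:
O(N) = 0
a = -38 (a = -46 - 1*(-8) = -46 + 8 = -38)
P(f) = 0 (P(f) = 0/f = 0)
-10666 + P(a) = -10666 + 0 = -10666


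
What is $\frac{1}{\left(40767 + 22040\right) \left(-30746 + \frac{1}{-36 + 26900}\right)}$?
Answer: $- \frac{26864}{51876103824201} \approx -5.1785 \cdot 10^{-10}$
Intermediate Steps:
$\frac{1}{\left(40767 + 22040\right) \left(-30746 + \frac{1}{-36 + 26900}\right)} = \frac{1}{62807 \left(-30746 + \frac{1}{26864}\right)} = \frac{1}{62807 \left(- \frac{825960543}{26864}\right)} = \frac{1}{- \frac{51876103824201}{26864}} = - \frac{26864}{51876103824201}$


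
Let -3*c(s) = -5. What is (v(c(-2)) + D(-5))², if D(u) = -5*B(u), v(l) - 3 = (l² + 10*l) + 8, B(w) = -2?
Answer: 132496/81 ≈ 1635.8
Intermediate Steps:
c(s) = 5/3 (c(s) = -⅓*(-5) = 5/3)
v(l) = 11 + l² + 10*l (v(l) = 3 + ((l² + 10*l) + 8) = 3 + (8 + l² + 10*l) = 11 + l² + 10*l)
D(u) = 10 (D(u) = -5*(-2) = 10)
(v(c(-2)) + D(-5))² = ((11 + (5/3)² + 10*(5/3)) + 10)² = ((11 + 25/9 + 50/3) + 10)² = (274/9 + 10)² = (364/9)² = 132496/81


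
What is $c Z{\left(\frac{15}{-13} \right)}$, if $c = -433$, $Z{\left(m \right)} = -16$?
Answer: $6928$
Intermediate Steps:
$c Z{\left(\frac{15}{-13} \right)} = \left(-433\right) \left(-16\right) = 6928$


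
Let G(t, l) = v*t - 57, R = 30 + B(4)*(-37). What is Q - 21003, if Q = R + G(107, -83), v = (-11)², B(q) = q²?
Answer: -8675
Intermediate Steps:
R = -562 (R = 30 + 4²*(-37) = 30 + 16*(-37) = 30 - 592 = -562)
v = 121
G(t, l) = -57 + 121*t (G(t, l) = 121*t - 57 = -57 + 121*t)
Q = 12328 (Q = -562 + (-57 + 121*107) = -562 + (-57 + 12947) = -562 + 12890 = 12328)
Q - 21003 = 12328 - 21003 = -8675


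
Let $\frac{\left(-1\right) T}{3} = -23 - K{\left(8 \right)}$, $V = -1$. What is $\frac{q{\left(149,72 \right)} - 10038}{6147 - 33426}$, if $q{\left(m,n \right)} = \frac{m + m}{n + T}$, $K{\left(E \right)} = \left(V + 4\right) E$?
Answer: $\frac{2137796}{5810427} \approx 0.36792$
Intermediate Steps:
$K{\left(E \right)} = 3 E$ ($K{\left(E \right)} = \left(-1 + 4\right) E = 3 E$)
$T = 141$ ($T = - 3 \left(-23 - 3 \cdot 8\right) = - 3 \left(-23 - 24\right) = \left(-3\right) \left(-47\right) = 141$)
$q{\left(m,n \right)} = \frac{2 m}{141 + n}$ ($q{\left(m,n \right)} = \frac{m + m}{n + 141} = \frac{2 m}{141 + n}$)
$\frac{q{\left(149,72 \right)} - 10038}{6147 - 33426} = \frac{2 \cdot 149 \frac{1}{141 + 72} - 10038}{6147 - 33426} = \frac{2 \cdot 149 \cdot \frac{1}{213} - 10038}{-27279} = \left(2 \cdot 149 \cdot \frac{1}{213} - 10038\right) \left(- \frac{1}{27279}\right) = \left(\frac{298}{213} - 10038\right) \left(- \frac{1}{27279}\right) = \left(- \frac{2137796}{213}\right) \left(- \frac{1}{27279}\right) = \frac{2137796}{5810427}$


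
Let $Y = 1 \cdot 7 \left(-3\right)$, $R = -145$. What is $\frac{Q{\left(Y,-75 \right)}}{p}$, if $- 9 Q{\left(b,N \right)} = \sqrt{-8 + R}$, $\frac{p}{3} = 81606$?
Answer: $- \frac{i \sqrt{17}}{734454} \approx - 5.6138 \cdot 10^{-6} i$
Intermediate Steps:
$p = 244818$ ($p = 3 \cdot 81606 = 244818$)
$Y = -21$ ($Y = 7 \left(-3\right) = -21$)
$Q{\left(b,N \right)} = - \frac{i \sqrt{17}}{3}$ ($Q{\left(b,N \right)} = - \frac{\sqrt{-8 - 145}}{9} = - \frac{\sqrt{-153}}{9} = - \frac{3 i \sqrt{17}}{9} = - \frac{i \sqrt{17}}{3}$)
$\frac{Q{\left(Y,-75 \right)}}{p} = \frac{\left(- \frac{1}{3}\right) i \sqrt{17}}{244818} = - \frac{i \sqrt{17}}{3} \cdot \frac{1}{244818} = - \frac{i \sqrt{17}}{734454}$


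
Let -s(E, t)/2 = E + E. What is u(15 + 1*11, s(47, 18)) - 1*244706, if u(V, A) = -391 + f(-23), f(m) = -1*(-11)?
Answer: -245086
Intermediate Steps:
s(E, t) = -4*E (s(E, t) = -2*(E + E) = -4*E)
f(m) = 11
u(V, A) = -380 (u(V, A) = -391 + 11 = -380)
u(15 + 1*11, s(47, 18)) - 1*244706 = -380 - 1*244706 = -380 - 244706 = -245086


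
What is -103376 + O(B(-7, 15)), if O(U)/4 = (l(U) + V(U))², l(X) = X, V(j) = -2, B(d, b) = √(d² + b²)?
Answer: -102264 - 16*√274 ≈ -1.0253e+5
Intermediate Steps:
B(d, b) = √(b² + d²)
O(U) = 4*(-2 + U)² (O(U) = 4*(U - 2)² = 4*(-2 + U)²)
-103376 + O(B(-7, 15)) = -103376 + 4*(-2 + √(15² + (-7)²))² = -103376 + 4*(-2 + √(225 + 49))² = -103376 + 4*(-2 + √274)²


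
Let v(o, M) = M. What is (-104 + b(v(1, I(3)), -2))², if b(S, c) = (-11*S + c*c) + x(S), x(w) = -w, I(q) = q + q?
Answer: 29584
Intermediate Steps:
I(q) = 2*q
b(S, c) = c² - 12*S (b(S, c) = (-11*S + c*c) - S = (-11*S + c²) - S = (c² - 11*S) - S = c² - 12*S)
(-104 + b(v(1, I(3)), -2))² = (-104 + ((-2)² - 24*3))² = (-104 + (4 - 12*6))² = (-104 + (4 - 72))² = (-104 - 68)² = (-172)² = 29584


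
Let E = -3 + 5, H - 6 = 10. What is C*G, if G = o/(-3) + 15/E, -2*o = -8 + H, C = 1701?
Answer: 30051/2 ≈ 15026.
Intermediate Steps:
H = 16 (H = 6 + 10 = 16)
E = 2
o = -4 (o = -(-8 + 16)/2 = -½*8 = -4)
G = 53/6 (G = -4/(-3) + 15/2 = -4*(-⅓) + 15*(½) = 4/3 + 15/2 = 53/6 ≈ 8.8333)
C*G = 1701*(53/6) = 30051/2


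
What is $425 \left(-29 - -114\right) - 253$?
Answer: $35872$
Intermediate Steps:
$425 \left(-29 - -114\right) - 253 = 425 \left(-29 + 114\right) - 253 = 425 \cdot 85 - 253 = 36125 - 253 = 35872$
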